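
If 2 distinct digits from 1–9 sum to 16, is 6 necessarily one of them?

No

The only way to make 16 from 2 distinct digits is {7,9}, which does not contain 6.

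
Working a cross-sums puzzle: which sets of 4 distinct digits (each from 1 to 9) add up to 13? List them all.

4 distinct digits from 1–9 sum between 10 and 30.

{1,2,3,7}; {1,2,4,6}; {1,3,4,5}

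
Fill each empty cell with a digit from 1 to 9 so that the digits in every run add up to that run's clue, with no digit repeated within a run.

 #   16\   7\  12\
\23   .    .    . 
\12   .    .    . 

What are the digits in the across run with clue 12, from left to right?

23 in 3 cells must be {6,8,9}; 16 in 2 cells must be {7,9}.
The 23 across and the 16 down share only 9, so R1C1 = 9.
Given what's placed, R1C2 must be 6 to fit the 23 across and 7 down.
R1C3 = 23 − 15 = 8 completes the 23 across.
R2C1 = 16 − 9 = 7 completes the 16 down.
R2C2 = 7 − 6 = 1 completes the 7 down.
R2C3 = 12 − 8 = 4 completes the 12 across.

7 1 4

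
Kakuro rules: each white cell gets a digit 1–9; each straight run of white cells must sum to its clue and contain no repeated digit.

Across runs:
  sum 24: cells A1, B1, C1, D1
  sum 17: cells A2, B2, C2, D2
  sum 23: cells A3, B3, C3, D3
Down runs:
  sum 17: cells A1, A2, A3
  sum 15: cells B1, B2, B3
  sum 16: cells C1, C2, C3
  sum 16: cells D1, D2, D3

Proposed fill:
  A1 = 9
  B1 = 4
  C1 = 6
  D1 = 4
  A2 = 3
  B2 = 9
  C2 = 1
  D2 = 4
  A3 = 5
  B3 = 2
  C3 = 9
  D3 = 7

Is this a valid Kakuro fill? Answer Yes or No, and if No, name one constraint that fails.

No — the down run D1–D3 sums to 15, not 16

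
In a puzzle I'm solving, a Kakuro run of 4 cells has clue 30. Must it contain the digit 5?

No

The only way to make 30 from 4 distinct digits is {6,7,8,9}, which does not contain 5.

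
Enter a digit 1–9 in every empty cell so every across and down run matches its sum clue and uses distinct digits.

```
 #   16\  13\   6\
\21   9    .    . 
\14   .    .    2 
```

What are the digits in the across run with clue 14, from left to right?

7 5 2

16 in 2 cells must be {7,9}.
R1C3 = 6 − 2 = 4 completes the 6 down.
R2C1 = 16 − 9 = 7 completes the 16 down.
R2C2 = 14 − 9 = 5 completes the 14 across.
R1C2 = 21 − 13 = 8 completes the 21 across.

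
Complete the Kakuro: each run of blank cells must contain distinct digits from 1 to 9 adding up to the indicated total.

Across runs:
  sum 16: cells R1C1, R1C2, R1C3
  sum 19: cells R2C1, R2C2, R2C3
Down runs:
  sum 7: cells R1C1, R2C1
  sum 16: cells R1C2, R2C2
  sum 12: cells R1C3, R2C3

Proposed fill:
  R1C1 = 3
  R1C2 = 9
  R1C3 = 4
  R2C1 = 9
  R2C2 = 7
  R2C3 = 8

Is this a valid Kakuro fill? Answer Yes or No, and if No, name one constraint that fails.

No — the across run R2C1–R2C3 sums to 24, not 19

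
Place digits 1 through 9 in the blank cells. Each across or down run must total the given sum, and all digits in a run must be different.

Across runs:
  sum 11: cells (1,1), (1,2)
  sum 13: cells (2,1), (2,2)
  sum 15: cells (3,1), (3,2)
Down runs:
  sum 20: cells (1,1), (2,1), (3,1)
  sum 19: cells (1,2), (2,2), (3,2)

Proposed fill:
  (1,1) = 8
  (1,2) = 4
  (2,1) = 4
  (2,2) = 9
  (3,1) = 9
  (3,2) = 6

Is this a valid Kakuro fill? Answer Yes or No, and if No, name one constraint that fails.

No — the across run (1,1)–(1,2) sums to 12, not 11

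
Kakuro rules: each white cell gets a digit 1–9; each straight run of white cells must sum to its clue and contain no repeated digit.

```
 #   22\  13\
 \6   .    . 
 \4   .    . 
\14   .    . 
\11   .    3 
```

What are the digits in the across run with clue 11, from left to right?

8 3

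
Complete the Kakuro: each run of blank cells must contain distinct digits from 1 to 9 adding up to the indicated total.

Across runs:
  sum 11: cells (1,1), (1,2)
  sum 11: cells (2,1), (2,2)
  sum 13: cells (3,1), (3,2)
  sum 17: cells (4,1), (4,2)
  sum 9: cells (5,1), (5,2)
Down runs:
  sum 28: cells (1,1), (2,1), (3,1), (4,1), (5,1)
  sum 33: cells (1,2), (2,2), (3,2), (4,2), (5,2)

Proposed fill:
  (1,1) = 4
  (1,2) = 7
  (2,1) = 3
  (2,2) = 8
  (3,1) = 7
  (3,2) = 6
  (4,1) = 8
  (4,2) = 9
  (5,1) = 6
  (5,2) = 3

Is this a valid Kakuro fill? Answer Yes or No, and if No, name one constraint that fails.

Yes

Across: 4+7=11; 3+8=11; 7+6=13; 8+9=17; 6+3=9. Down: 4+3+7+8+6=28; 7+8+6+9+3=33. No digit repeats within any run.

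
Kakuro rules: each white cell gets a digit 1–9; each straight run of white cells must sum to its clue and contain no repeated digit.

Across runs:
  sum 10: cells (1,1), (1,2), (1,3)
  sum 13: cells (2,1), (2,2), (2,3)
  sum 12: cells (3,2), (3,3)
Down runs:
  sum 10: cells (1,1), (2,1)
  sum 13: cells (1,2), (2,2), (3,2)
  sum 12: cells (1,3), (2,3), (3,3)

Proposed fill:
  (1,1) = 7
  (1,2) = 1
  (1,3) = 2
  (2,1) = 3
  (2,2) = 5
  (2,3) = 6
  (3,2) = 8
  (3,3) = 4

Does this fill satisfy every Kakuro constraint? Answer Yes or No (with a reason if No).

No — the down run (1,2)–(3,2) sums to 14, not 13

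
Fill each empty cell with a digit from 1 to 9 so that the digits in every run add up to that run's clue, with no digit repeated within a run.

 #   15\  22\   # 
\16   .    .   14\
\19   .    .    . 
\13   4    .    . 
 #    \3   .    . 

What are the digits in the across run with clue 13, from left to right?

4 6 3

16 in 2 cells must be {7,9}; 3 in 2 cells must be {1,2}.
Given what's placed, R1C1 must be 9 to fit the 16 across and 15 down.
R1C2 = 16 − 9 = 7 completes the 16 across.
R2C1 = 15 − 13 = 2 completes the 15 down.
No cell is forced outright now. R4C2 can only be 1 or 2 (the digits allowed by both its 3 across and its 22 down). If R4C2 = 2: that forces R3C2 = 8, R3C3 = 1, after which R4C3 would have to be in {1} for the 3 across but in {4,5,6,7,8,9} for the 14 down — contradiction. So R4C2 = 1.
R4C3 = 3 − 1 = 2 completes the 3 across.
No cell is forced outright now. R3C2 can only be 6 or 8 (the digits allowed by both its 13 across and its 22 down). If R3C2 = 8: then R2C2 would have to be in {8,9} for the 19 across but in {6} for the 22 down — contradiction. So R3C2 = 6.
R2C2 = 22 − 14 = 8 completes the 22 down.
R2C3 = 19 − 10 = 9 completes the 19 across.
R3C3 = 13 − 10 = 3 completes the 13 across.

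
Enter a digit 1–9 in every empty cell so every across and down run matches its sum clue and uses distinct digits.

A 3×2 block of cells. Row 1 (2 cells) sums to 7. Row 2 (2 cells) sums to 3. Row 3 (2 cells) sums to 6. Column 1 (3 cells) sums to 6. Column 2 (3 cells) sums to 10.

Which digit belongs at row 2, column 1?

3 in 2 cells must be {1,2}; 6 in 3 cells must be {1,2,3}.
Nothing is forced directly, so branch on (2,1), whose candidates are 1 or 2. If (2,1) = 1: that forces (2,2) = 2, (3,1) = 2, after which (3,2) would have to be in {4} for the 6 across but in {1,3,5,7} for the 10 down — contradiction. So (2,1) = 2.
(2,2) = 3 − 2 = 1 completes the 3 across.
Given what's placed, (3,1) must be 1 to fit the 6 across and 6 down.
(3,2) = 6 − 1 = 5 completes the 6 across.
(1,1) = 6 − 3 = 3 completes the 6 down.
(1,2) = 7 − 3 = 4 completes the 7 across.

2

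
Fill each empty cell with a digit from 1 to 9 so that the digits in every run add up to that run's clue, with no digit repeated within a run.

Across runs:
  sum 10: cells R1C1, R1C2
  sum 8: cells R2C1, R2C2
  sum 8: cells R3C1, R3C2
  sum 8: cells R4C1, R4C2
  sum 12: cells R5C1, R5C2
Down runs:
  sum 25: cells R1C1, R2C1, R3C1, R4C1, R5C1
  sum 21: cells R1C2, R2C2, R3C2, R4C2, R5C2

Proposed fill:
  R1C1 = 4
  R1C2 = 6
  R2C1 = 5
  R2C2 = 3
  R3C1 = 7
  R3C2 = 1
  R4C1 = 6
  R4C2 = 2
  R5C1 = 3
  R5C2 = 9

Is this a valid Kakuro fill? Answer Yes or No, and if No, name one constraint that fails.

Across: 4+6=10; 5+3=8; 7+1=8; 6+2=8; 3+9=12. Down: 4+5+7+6+3=25; 6+3+1+2+9=21. No digit repeats within any run.

Yes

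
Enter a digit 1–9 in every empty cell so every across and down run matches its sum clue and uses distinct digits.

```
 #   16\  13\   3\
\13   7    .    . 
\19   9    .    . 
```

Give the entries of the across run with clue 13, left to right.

7 5 1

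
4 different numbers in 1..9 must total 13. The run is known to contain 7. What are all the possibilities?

{1,2,3,7}

4 distinct digits from 1–9 sum between 10 and 30.
Keeping only sets containing 7.
Only one set works: {1,2,3,7}.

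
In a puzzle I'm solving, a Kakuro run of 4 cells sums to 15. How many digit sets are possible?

6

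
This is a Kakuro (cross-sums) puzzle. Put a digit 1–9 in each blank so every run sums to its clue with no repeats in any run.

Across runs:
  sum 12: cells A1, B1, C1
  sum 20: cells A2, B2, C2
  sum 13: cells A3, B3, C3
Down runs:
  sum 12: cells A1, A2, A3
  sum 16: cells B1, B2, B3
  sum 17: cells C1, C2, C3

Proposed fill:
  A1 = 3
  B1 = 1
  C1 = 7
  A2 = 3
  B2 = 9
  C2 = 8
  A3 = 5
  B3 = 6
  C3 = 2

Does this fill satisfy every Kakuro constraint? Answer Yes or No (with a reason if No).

No — the down run A1–A3 sums to 11, not 12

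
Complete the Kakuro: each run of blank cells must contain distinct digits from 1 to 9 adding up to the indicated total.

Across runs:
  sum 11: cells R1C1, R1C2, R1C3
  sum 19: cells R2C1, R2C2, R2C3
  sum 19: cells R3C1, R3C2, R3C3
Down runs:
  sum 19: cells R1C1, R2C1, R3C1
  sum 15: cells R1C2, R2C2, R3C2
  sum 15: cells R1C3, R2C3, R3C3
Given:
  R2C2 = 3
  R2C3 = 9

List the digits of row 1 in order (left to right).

R2C1 = 19 − 12 = 7 completes the 19 across.
No cell is forced outright now. R1C1 can only be 3 or 4 or 8 (the digits allowed by both its 11 across and its 19 down). If R1C1 = 3: that forces R1C2 = 7, R1C3 = 1, R3C1 = 9, after which R3C2 would have to be in {2,3,4,6,7,8} for the 19 across but in {5} for the 15 down — contradiction. If R1C1 = 8: then R1C2 would have to be in {1,2} for the 11 across but in {4,5,7,8} for the 15 down — contradiction. So R1C1 = 4.
R1C2 = 5: the only remaining digit allowed by both the 11 across and the 15 down.
R1C3 = 11 − 9 = 2 completes the 11 across.
R3C1 = 19 − 11 = 8 completes the 19 down.
R3C2 = 15 − 8 = 7 completes the 15 down.
R3C3 = 19 − 15 = 4 completes the 19 across.

4 5 2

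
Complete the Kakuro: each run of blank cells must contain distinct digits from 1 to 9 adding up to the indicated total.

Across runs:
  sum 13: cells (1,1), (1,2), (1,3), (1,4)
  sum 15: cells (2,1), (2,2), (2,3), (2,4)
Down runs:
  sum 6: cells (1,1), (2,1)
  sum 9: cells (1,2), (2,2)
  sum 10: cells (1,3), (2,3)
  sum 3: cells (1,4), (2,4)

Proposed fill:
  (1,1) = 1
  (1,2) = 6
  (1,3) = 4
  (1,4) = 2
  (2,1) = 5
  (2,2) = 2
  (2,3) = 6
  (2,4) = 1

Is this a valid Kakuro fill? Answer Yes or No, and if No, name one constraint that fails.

No — the across run (2,1)–(2,4) sums to 14, not 15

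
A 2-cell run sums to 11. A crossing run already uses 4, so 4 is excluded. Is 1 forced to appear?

No

Counterexample: {2,9} sums to 11 under that restriction without using 1.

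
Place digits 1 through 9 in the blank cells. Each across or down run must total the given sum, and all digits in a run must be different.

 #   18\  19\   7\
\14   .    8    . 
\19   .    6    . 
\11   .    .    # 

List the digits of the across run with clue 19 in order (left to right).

R3C2 = 19 − 14 = 5 completes the 19 down.
R3C1 = 11 − 5 = 6 completes the 11 across.
Nothing is forced directly, so branch on R2C3, whose candidates are 4 or 5. If R2C3 = 4: then R1C3 would have to be in {1,2,4,5} for the 14 across but in {3} for the 7 down — contradiction. So R2C3 = 5.
R1C3 = 7 − 5 = 2 completes the 7 down.
R2C1 = 19 − 11 = 8 completes the 19 across.
R1C1 = 14 − 10 = 4 completes the 14 across.

8, 6, 5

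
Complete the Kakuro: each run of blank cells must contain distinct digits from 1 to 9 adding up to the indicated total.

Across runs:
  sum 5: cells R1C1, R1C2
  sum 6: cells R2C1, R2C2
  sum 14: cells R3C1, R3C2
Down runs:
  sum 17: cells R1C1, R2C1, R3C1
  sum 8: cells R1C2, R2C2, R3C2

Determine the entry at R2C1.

5

The 14 across and the 8 down share only 5, so R3C2 = 5.
R3C1 = 14 − 5 = 9 completes the 14 across.
Nothing is forced directly, so branch on R1C2, whose candidates are 1 or 2. If R1C2 = 1: then R1C1 would have to be in {4} for the 5 across but in {1,2,3,5,6,7} for the 17 down — contradiction. So R1C2 = 2.
R1C1 = 5 − 2 = 3 completes the 5 across.
R2C1 = 17 − 12 = 5 completes the 17 down.
R2C2 = 6 − 5 = 1 completes the 6 across.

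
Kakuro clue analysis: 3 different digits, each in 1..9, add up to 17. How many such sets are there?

7

3 distinct digits from 1–9 sum between 6 and 24.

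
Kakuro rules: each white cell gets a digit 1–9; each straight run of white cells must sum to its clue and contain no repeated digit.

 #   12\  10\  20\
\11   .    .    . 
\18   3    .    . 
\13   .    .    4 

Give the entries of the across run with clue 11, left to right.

Given what's placed, R1C3 must be 7 to fit the 11 across and 20 down.
R2C3 = 20 − 11 = 9 completes the 20 down.
R1C1 = 1: the only remaining digit allowed by both the 11 across and the 12 down.
R1C2 = 11 − 8 = 3 completes the 11 across.
R2C2 = 18 − 12 = 6 completes the 18 across.
R3C1 = 12 − 4 = 8 completes the 12 down.
R3C2 = 13 − 12 = 1 completes the 13 across.

1 3 7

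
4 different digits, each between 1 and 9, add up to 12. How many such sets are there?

2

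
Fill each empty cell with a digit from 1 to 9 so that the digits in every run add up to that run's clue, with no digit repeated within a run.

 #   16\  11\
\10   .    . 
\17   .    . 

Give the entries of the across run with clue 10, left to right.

7 3

17 in 2 cells must be {8,9}; 16 in 2 cells must be {7,9}.
The 17 across and the 16 down share only 9, so R2C1 = 9.
R2C2 = 17 − 9 = 8 completes the 17 across.
R1C1 = 16 − 9 = 7 completes the 16 down.
R1C2 = 10 − 7 = 3 completes the 10 across.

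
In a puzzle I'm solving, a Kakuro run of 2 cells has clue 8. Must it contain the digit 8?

No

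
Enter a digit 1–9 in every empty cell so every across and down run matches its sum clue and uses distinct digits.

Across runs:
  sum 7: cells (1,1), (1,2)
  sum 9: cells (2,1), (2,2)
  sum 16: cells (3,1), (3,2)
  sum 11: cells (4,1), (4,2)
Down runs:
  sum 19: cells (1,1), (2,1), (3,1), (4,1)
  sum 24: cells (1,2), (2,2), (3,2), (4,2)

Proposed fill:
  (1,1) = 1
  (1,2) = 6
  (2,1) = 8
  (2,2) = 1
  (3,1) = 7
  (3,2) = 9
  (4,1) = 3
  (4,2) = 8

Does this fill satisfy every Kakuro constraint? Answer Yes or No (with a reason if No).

Yes

Across: 1+6=7; 8+1=9; 7+9=16; 3+8=11. Down: 1+8+7+3=19; 6+1+9+8=24. No digit repeats within any run.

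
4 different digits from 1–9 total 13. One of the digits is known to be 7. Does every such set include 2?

Yes

The only way to make 13 from 4 distinct digits under that restriction is {1,2,3,7}, which contains 2.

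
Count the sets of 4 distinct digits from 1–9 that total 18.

11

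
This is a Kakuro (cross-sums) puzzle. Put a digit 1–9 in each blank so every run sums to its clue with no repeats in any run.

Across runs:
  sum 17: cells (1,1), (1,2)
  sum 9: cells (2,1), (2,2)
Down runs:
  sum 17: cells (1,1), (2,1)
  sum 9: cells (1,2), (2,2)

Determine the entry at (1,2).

8

17 in 2 cells must be {8,9}.
The 17 across and the 9 down share only 8, so (1,2) = 8.
The 9 across and the 17 down share only 8, so (2,1) = 8.
(2,2) = 9 − 8 = 1 completes the 9 across.
(1,1) = 17 − 8 = 9 completes the 17 across.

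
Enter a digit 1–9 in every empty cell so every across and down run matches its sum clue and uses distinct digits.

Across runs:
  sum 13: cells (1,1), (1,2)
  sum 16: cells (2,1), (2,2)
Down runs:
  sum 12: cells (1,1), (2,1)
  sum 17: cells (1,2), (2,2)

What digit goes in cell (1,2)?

16 in 2 cells must be {7,9}; 17 in 2 cells must be {8,9}.
The 16 across and the 17 down share only 9, so (2,2) = 9.
(1,2) = 17 − 9 = 8 completes the 17 down.
(2,1) = 16 − 9 = 7 completes the 16 across.
(1,1) = 13 − 8 = 5 completes the 13 across.

8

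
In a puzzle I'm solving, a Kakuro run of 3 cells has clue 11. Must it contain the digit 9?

Counterexample: {1,2,8} sums to 11 without using 9.

No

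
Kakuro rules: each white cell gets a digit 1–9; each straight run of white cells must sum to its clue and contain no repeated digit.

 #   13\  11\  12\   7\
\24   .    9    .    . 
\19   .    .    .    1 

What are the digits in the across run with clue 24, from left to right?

4 9 5 6

R1C4 = 7 − 1 = 6 completes the 7 down.
R2C2 = 11 − 9 = 2 completes the 11 down.
Nothing is forced directly, so branch on R2C1, whose candidates are 7 or 9. If R2C1 = 7: then R1C1 would have to be in {1,2,4,5,7,8} for the 24 across but in {6} for the 13 down — contradiction. So R2C1 = 9.
R1C1 = 13 − 9 = 4 completes the 13 down.
R1C3 = 24 − 19 = 5 completes the 24 across.
R2C3 = 19 − 12 = 7 completes the 19 across.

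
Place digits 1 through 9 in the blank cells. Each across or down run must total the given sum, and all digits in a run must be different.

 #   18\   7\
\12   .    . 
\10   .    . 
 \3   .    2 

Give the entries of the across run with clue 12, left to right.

8 4

3 in 2 cells must be {1,2}; 7 in 3 cells must be {1,2,4}.
R1C2 = 4: the only remaining digit allowed by both the 12 across and the 7 down.
R2C2 = 7 − 6 = 1 completes the 7 down.
R3C1 = 3 − 2 = 1 completes the 3 across.
R1C1 = 12 − 4 = 8 completes the 12 across.
R2C1 = 10 − 1 = 9 completes the 10 across.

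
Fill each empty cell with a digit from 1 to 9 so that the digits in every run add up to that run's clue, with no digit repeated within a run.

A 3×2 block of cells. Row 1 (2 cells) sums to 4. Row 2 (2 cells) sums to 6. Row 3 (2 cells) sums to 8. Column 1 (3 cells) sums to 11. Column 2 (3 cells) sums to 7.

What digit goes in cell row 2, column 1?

2

4 in 2 cells must be {1,3}; 7 in 3 cells must be {1,2,4}.
The 4 across and the 7 down share only 1, so (1,2) = 1.
Given what's placed, (3,2) must be 2 to fit the 8 across and 7 down.
(1,1) = 4 − 1 = 3 completes the 4 across.
(2,2) = 7 − 3 = 4 completes the 7 down.
(3,1) = 8 − 2 = 6 completes the 8 across.
(2,1) = 6 − 4 = 2 completes the 6 across.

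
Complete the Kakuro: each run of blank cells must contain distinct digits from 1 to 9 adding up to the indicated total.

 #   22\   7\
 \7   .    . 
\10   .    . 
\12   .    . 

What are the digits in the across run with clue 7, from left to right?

5 2

7 in 3 cells must be {1,2,4}.
The 12 across and the 7 down share only 4, so R3C2 = 4.
R3C1 = 12 − 4 = 8 completes the 12 across.
Given what's placed, R1C1 must be 5 to fit the 7 across and 22 down.
R1C2 = 7 − 5 = 2 completes the 7 across.
R2C1 = 22 − 13 = 9 completes the 22 down.
R2C2 = 10 − 9 = 1 completes the 10 across.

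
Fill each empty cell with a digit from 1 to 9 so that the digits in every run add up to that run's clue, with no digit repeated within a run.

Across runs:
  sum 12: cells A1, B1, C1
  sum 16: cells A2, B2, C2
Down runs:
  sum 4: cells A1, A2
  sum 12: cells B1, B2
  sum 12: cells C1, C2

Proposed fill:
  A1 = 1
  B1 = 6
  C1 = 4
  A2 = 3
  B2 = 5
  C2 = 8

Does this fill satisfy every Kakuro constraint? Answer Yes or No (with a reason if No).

No — the across run A1–C1 sums to 11, not 12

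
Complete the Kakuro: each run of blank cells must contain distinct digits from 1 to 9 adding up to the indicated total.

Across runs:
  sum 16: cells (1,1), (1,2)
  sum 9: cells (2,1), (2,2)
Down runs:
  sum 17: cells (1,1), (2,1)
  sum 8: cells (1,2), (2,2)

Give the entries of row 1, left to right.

9, 7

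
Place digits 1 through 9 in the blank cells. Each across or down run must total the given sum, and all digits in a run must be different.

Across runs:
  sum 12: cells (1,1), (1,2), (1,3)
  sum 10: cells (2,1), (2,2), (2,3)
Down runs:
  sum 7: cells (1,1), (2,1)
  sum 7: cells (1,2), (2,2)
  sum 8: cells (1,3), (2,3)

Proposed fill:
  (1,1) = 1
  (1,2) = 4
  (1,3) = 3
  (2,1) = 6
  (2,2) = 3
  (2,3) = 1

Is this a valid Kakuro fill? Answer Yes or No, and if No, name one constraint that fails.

No — the down run (1,3)–(2,3) sums to 4, not 8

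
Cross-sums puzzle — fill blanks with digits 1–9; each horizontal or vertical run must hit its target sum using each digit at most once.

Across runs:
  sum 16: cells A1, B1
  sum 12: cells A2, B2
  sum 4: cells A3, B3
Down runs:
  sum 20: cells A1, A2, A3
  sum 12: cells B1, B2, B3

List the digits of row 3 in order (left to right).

16 in 2 cells must be {7,9}; 4 in 2 cells must be {1,3}.
The 4 across and the 20 down share only 3, so A3 = 3.
B3 = 4 − 3 = 1 completes the 4 across.
Given what's placed, A1 must be 9 to fit the 16 across and 20 down.
B1 = 16 − 9 = 7 completes the 16 across.
A2 = 20 − 12 = 8 completes the 20 down.
B2 = 12 − 8 = 4 completes the 12 across.

3 1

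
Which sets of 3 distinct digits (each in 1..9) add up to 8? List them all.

{1,2,5}; {1,3,4}

3 distinct digits from 1–9 sum between 6 and 24.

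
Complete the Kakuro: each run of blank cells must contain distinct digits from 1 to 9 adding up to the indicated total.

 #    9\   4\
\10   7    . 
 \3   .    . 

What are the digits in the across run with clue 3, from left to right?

2, 1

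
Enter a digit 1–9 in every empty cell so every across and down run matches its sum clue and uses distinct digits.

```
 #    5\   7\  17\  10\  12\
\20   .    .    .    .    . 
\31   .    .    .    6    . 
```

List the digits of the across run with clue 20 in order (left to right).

17 in 2 cells must be {8,9}.
R1C4 = 10 − 6 = 4 completes the 10 down.
Given what's placed, R1C3 must be 8 to fit the 20 across and 17 down.
R1C5 = 5: the only remaining digit allowed by both the 20 across and the 12 down.
R2C3 = 17 − 8 = 9 completes the 17 down.
R2C5 = 12 − 5 = 7 completes the 12 down.
Nothing is forced directly, so branch on R2C1, whose candidates are 1 or 4. If R2C1 = 1: then R1C1 would have to be in {1,2} for the 20 across but in {4} for the 5 down — contradiction. So R2C1 = 4.
R1C1 = 5 − 4 = 1 completes the 5 down.
R1C2 = 20 − 18 = 2 completes the 20 across.

1 2 8 4 5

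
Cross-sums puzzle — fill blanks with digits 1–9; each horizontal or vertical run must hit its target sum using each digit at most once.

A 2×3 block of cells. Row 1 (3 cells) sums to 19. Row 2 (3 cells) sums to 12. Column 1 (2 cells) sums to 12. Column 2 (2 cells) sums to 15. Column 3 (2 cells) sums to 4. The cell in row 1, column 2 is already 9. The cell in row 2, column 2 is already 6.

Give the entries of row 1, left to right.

7 9 3

4 in 2 cells must be {1,3}.
Given what's placed, (1,3) must be 3 to fit the 19 across and 4 down.
(2,3) = 4 − 3 = 1 completes the 4 down.
(1,1) = 19 − 12 = 7 completes the 19 across.
(2,1) = 12 − 7 = 5 completes the 12 across.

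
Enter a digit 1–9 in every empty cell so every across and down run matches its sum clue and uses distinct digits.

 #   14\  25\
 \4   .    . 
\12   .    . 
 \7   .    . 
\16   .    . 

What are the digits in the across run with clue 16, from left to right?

7 9

4 in 2 cells must be {1,3}; 16 in 2 cells must be {7,9}.
Only 7 fits R4C1 under both its across sum 16 and down sum 14.
R4C2 = 16 − 7 = 9 completes the 16 across.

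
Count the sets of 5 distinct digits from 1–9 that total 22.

9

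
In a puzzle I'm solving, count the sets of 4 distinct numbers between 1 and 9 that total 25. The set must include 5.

2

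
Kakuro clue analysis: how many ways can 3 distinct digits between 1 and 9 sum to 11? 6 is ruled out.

3 distinct digits from 1–9 sum between 6 and 24.
Dropping sets that contain 6.
Enumerating: {1,2,8}, {1,3,7}, {2,4,5}.

3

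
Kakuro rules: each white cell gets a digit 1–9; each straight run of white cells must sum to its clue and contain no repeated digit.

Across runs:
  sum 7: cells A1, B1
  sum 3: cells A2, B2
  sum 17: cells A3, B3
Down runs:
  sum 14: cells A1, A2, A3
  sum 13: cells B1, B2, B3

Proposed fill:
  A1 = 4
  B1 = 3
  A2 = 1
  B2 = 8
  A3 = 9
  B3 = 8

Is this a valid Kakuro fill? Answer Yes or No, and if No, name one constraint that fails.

No — the down run B1–B3 sums to 19, not 13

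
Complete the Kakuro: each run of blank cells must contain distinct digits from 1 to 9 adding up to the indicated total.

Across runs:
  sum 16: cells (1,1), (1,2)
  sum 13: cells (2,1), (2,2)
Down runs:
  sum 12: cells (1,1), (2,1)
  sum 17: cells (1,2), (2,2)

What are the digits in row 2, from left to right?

5, 8

16 in 2 cells must be {7,9}; 17 in 2 cells must be {8,9}.
The 16 across and the 17 down share only 9, so (1,2) = 9.
(2,2) = 17 − 9 = 8 completes the 17 down.
(1,1) = 16 − 9 = 7 completes the 16 across.
(2,1) = 13 − 8 = 5 completes the 13 across.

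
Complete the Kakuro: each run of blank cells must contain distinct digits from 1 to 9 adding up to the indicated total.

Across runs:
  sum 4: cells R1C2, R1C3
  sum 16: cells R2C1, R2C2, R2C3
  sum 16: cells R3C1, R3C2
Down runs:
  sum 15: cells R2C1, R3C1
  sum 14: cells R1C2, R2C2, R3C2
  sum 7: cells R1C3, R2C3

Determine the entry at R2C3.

6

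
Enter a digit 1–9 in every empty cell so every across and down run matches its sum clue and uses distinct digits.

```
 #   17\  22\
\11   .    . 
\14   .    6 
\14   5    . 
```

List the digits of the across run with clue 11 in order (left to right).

R2C1 = 14 − 6 = 8 completes the 14 across.
R3C2 = 14 − 5 = 9 completes the 14 across.
R1C1 = 17 − 13 = 4 completes the 17 down.
R1C2 = 11 − 4 = 7 completes the 11 across.

4 7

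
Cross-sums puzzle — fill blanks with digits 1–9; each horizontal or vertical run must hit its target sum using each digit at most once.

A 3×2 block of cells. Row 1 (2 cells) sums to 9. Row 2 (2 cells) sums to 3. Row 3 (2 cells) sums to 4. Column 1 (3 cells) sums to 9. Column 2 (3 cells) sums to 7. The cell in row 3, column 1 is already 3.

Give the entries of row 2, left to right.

1 2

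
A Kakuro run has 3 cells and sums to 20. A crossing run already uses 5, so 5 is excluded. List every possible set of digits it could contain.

{3,8,9}; {4,7,9}

3 distinct digits from 1–9 sum between 6 and 24.
Dropping sets that contain 5.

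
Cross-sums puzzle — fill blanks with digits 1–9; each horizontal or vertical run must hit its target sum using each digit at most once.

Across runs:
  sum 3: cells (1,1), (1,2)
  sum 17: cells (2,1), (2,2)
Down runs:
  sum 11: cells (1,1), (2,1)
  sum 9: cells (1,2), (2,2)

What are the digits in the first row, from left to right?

2 1

3 in 2 cells must be {1,2}; 17 in 2 cells must be {8,9}.
The 3 across and the 11 down share only 2, so (1,1) = 2.
(1,2) = 3 − 2 = 1 completes the 3 across.
(2,1) = 11 − 2 = 9 completes the 11 down.
(2,2) = 17 − 9 = 8 completes the 17 across.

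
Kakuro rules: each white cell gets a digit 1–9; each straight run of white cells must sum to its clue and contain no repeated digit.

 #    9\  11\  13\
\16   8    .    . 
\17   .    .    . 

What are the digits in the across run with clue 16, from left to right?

8 2 6

R2C1 = 9 − 8 = 1 completes the 9 down.
No cell is forced outright now. R2C2 can only be 7 or 9 (the digits allowed by both its 17 across and its 11 down). If R2C2 = 7: then R1C2 would have to be in {1,2,3,5,6,7} for the 16 across but in {4} for the 11 down — contradiction. So R2C2 = 9.
R1C2 = 11 − 9 = 2 completes the 11 down.
R1C3 = 16 − 10 = 6 completes the 16 across.
R2C3 = 17 − 10 = 7 completes the 17 across.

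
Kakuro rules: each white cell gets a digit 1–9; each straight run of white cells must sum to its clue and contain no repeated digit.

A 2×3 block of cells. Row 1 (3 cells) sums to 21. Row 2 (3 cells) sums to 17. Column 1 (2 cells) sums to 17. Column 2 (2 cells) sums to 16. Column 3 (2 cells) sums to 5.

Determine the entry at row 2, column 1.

9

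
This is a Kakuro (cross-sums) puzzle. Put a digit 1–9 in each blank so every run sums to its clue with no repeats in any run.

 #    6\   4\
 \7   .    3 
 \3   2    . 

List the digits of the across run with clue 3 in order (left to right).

3 in 2 cells must be {1,2}; 4 in 2 cells must be {1,3}.
R1C1 = 7 − 3 = 4 completes the 7 across.
R2C2 = 3 − 2 = 1 completes the 3 across.

2 1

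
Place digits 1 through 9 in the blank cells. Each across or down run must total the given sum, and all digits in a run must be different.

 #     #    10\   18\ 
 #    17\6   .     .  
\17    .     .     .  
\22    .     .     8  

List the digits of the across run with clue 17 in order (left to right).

17 in 2 cells must be {8,9}.
R3C1 = 9: the only remaining digit allowed by both the 22 across and the 17 down.
R3C2 = 22 − 17 = 5 completes the 22 across.
R2C1 = 17 − 9 = 8 completes the 17 down.
No cell is forced outright now. R1C3 can only be 1 or 4 (the digits allowed by both its 6 across and its 18 down). If R1C3 = 1: then R1C2 would have to be in {5} for the 6 across but in {1,2,3,4} for the 10 down — contradiction. So R1C3 = 4.
R1C2 = 6 − 4 = 2 completes the 6 across.
R2C2 = 10 − 7 = 3 completes the 10 down.
R2C3 = 17 − 11 = 6 completes the 17 across.

8, 3, 6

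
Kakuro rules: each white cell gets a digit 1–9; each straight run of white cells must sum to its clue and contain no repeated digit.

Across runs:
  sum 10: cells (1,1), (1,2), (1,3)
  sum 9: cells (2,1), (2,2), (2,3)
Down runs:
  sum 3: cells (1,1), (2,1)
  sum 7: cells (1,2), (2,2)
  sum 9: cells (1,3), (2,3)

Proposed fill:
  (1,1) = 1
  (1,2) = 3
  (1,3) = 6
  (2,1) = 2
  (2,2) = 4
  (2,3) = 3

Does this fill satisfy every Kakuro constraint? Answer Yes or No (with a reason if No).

Across: 1+3+6=10; 2+4+3=9. Down: 1+2=3; 3+4=7; 6+3=9. No digit repeats within any run.

Yes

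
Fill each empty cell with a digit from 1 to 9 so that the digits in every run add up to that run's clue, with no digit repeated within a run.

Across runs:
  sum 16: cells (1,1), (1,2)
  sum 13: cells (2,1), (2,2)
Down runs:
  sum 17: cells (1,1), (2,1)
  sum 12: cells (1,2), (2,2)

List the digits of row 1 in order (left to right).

9 7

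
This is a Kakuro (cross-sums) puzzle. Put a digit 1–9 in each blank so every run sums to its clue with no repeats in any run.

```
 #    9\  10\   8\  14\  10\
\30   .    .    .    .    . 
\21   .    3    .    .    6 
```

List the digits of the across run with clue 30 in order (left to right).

R1C2 = 10 − 3 = 7 completes the 10 down.
R1C5 = 10 − 6 = 4 completes the 10 down.
R2C4 = 9: the only remaining digit allowed by both the 21 across and the 14 down.
R1C4 = 14 − 9 = 5 completes the 14 down.
Given what's placed, R1C3 must be 6 to fit the 30 across and 8 down.
R2C3 = 8 − 6 = 2 completes the 8 down.
R1C1 = 30 − 22 = 8 completes the 30 across.
R2C1 = 21 − 20 = 1 completes the 21 across.

8 7 6 5 4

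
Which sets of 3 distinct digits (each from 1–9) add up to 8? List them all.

3 distinct digits from 1–9 sum between 6 and 24.

{1,2,5}; {1,3,4}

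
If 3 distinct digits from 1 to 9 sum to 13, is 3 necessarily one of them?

No

Counterexample: {1,4,8} sums to 13 without using 3.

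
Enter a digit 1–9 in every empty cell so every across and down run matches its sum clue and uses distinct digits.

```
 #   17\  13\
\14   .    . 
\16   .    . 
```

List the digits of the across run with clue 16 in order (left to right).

16 in 2 cells must be {7,9}; 17 in 2 cells must be {8,9}.
The 16 across and the 17 down share only 9, so R2C1 = 9.
R2C2 = 16 − 9 = 7 completes the 16 across.
R1C1 = 17 − 9 = 8 completes the 17 down.
R1C2 = 14 − 8 = 6 completes the 14 across.

9 7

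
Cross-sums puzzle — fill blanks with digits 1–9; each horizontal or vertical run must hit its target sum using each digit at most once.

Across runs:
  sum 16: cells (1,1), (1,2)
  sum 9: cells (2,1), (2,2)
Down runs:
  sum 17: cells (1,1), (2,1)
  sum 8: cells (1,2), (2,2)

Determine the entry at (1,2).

16 in 2 cells must be {7,9}; 17 in 2 cells must be {8,9}.
The 16 across and the 17 down share only 9, so (1,1) = 9.
(1,2) = 16 − 9 = 7 completes the 16 across.
(2,1) = 17 − 9 = 8 completes the 17 down.
(2,2) = 9 − 8 = 1 completes the 9 across.

7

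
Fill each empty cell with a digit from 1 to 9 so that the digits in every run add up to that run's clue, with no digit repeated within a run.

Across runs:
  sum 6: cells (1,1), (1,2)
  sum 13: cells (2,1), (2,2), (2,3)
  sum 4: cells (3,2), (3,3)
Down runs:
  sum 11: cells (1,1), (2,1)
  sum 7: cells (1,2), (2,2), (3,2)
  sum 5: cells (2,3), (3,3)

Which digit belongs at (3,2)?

1

4 in 2 cells must be {1,3}; 7 in 3 cells must be {1,2,4}.
The 4 across and the 7 down share only 1, so (3,2) = 1.
(3,3) = 4 − 1 = 3 completes the 4 across.
(2,3) = 5 − 3 = 2 completes the 5 down.
(2,2) = 4: the only remaining digit allowed by both the 13 across and the 7 down.
(1,2) = 7 − 5 = 2 completes the 7 down.
(2,1) = 13 − 6 = 7 completes the 13 across.
(1,1) = 6 − 2 = 4 completes the 6 across.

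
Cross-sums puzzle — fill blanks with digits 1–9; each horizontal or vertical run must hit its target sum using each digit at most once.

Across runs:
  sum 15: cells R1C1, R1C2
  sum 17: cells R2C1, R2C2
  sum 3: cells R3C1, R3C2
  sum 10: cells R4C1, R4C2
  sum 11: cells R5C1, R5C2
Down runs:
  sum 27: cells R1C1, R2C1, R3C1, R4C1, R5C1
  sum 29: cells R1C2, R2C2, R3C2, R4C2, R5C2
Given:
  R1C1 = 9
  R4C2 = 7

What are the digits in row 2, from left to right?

17 in 2 cells must be {8,9}; 3 in 2 cells must be {1,2}.
R1C2 = 15 − 9 = 6 completes the 15 across.
R2C1 = 8: the only remaining digit allowed by both the 17 across and the 27 down.
R2C2 = 17 − 8 = 9 completes the 17 across.

8, 9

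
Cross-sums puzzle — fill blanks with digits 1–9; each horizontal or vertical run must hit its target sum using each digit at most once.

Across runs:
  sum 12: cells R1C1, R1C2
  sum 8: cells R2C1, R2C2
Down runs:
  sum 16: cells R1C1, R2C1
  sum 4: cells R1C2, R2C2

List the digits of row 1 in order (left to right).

16 in 2 cells must be {7,9}; 4 in 2 cells must be {1,3}.
The 12 across and the 4 down share only 3, so R1C2 = 3.
The 8 across and the 16 down share only 7, so R2C1 = 7.
R2C2 = 8 − 7 = 1 completes the 8 across.
R1C1 = 12 − 3 = 9 completes the 12 across.

9 3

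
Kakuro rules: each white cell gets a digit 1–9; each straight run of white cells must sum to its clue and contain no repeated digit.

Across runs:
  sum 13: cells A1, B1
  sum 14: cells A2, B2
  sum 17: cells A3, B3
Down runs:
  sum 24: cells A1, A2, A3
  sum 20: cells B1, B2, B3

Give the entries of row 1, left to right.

7, 6

17 in 2 cells must be {8,9}; 24 in 3 cells must be {7,8,9}.
Nothing is forced directly, so branch on A2, whose candidates are 8 or 9. If A2 = 8: that forces B2 = 6, A3 = 9, after which B3 would have to be in {8} for the 17 across but in {5,9} for the 20 down — contradiction. So A2 = 9.
B2 = 14 − 9 = 5 completes the 14 across.
Given what's placed, A3 must be 8 to fit the 17 across and 24 down.
B3 = 17 − 8 = 9 completes the 17 across.
A1 = 24 − 17 = 7 completes the 24 down.
B1 = 13 − 7 = 6 completes the 13 across.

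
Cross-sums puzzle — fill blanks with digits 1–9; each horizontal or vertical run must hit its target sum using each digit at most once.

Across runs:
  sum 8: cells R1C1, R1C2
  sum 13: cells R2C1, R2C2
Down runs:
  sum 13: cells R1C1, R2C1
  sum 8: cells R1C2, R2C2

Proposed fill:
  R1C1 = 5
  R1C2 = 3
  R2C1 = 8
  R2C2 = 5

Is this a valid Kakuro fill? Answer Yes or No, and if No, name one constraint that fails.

Yes

Across: 5+3=8; 8+5=13. Down: 5+8=13; 3+5=8. No digit repeats within any run.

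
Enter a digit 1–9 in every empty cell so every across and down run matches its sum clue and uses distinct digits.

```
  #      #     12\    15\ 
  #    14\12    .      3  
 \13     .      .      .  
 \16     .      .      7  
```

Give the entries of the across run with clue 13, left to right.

6 2 5

R1C2 = 12 − 3 = 9 completes the 12 across.
R2C3 = 15 − 10 = 5 completes the 15 down.
Given what's placed, R3C2 must be 1 to fit the 16 across and 12 down.
R2C1 = 6: the only remaining digit allowed by both the 13 across and the 14 down.
R2C2 = 13 − 11 = 2 completes the 13 across.
R3C1 = 16 − 8 = 8 completes the 16 across.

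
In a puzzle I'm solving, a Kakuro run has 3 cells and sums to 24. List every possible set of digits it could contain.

{7,8,9}

3 distinct digits from 1–9 sum between 6 and 24.
Only one set works: {7,8,9}.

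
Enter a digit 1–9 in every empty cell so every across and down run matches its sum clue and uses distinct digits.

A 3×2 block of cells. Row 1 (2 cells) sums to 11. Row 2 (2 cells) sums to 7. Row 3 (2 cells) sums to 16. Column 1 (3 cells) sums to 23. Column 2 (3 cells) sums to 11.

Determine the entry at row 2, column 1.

16 in 2 cells must be {7,9}; 23 in 3 cells must be {6,8,9}.
The 7 across and the 23 down share only 6, so (2,1) = 6.
(2,2) = 7 − 6 = 1 completes the 7 across.
Given what's placed, (3,1) must be 9 to fit the 16 across and 23 down.
(3,2) = 16 − 9 = 7 completes the 16 across.
(1,1) = 23 − 15 = 8 completes the 23 down.
(1,2) = 11 − 8 = 3 completes the 11 across.

6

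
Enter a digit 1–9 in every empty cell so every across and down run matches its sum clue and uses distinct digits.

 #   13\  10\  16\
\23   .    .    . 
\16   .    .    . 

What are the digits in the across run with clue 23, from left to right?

8, 6, 9

23 in 3 cells must be {6,8,9}; 16 in 2 cells must be {7,9}.
The 23 across and the 16 down share only 9, so R1C3 = 9.
R2C3 = 16 − 9 = 7 completes the 16 down.
Nothing is forced directly, so branch on R1C1, whose candidates are 6 or 8. If R1C1 = 6: that forces R1C2 = 8, after which R2C1 would have to be in {1,3,4,5,6,8} for the 16 across but in {7} for the 13 down — contradiction. So R1C1 = 8.
R1C2 = 23 − 17 = 6 completes the 23 across.
R2C1 = 13 − 8 = 5 completes the 13 down.
R2C2 = 16 − 12 = 4 completes the 16 across.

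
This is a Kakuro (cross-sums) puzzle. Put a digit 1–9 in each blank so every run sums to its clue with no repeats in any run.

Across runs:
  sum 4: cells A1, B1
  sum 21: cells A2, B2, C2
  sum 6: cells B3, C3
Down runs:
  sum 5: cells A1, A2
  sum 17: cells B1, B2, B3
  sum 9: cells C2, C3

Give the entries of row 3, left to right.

4 in 2 cells must be {1,3}.
The 21 across and the 5 down share only 4, so A2 = 4.
C2 = 8: the only remaining digit allowed by both the 21 across and the 9 down.
C3 = 9 − 8 = 1 completes the 9 down.
A1 = 5 − 4 = 1 completes the 5 down.
B1 = 4 − 1 = 3 completes the 4 across.
B2 = 21 − 12 = 9 completes the 21 across.
B3 = 6 − 1 = 5 completes the 6 across.

5, 1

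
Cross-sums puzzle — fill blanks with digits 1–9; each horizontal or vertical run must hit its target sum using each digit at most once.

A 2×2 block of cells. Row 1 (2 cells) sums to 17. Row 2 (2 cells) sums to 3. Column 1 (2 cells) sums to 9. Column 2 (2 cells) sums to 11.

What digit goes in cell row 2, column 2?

17 in 2 cells must be {8,9}; 3 in 2 cells must be {1,2}.
The 17 across and the 9 down share only 8, so (1,1) = 8.
(1,2) = 17 − 8 = 9 completes the 17 across.
(2,1) = 9 − 8 = 1 completes the 9 down.
(2,2) = 3 − 1 = 2 completes the 3 across.

2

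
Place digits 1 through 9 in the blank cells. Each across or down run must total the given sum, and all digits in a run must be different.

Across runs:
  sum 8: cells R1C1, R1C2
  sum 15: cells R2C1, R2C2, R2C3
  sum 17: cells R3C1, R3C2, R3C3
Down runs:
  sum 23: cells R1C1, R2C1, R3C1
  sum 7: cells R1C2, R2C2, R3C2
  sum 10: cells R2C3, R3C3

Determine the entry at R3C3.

7

23 in 3 cells must be {6,8,9}; 7 in 3 cells must be {1,2,4}.
Only 6 fits R1C1 under both its across sum 8 and down sum 23.
R1C2 = 8 − 6 = 2 completes the 8 across.
Nothing is forced directly, so branch on R2C1, whose candidates are 8 or 9. If R2C1 = 9: that forces R3C1 = 8, R3C2 = 4, after which R3C3 would have to be in {5} for the 17 across but in {1,2,3,4,6,7,8,9} for the 10 down — contradiction. So R2C1 = 8.
R3C1 = 23 − 14 = 9 completes the 23 down.
R3C2 = 1: the only remaining digit allowed by both the 17 across and the 7 down.
R3C3 = 17 − 10 = 7 completes the 17 across.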